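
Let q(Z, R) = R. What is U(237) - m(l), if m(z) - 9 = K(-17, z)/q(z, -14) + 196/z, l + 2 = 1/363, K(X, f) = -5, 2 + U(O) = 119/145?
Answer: 889127/10150 ≈ 87.599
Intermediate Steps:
U(O) = -171/145 (U(O) = -2 + 119/145 = -171/145)
l = -725/363 (l = -2 + 1/363 = -725/363 ≈ -1.9972)
m(z) = 131/14 + 196/z (m(z) = 9 + (-5/(-14) + 196/z) = 9 + (-5*(-1/14) + 196/z) = 9 + (5/14 + 196/z) = 131/14 + 196/z)
U(237) - m(l) = -171/145 - (131/14 + 196/(-725/363)) = -171/145 - (131/14 + 196*(-363/725)) = -171/145 - (131/14 - 71148/725) = -171/145 - 1*(-901097/10150) = -171/145 + 901097/10150 = 889127/10150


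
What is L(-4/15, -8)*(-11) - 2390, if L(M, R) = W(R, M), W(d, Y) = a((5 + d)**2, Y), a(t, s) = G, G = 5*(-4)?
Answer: -2170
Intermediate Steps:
G = -20
a(t, s) = -20
W(d, Y) = -20
L(M, R) = -20
L(-4/15, -8)*(-11) - 2390 = -20*(-11) - 2390 = 220 - 2390 = -2170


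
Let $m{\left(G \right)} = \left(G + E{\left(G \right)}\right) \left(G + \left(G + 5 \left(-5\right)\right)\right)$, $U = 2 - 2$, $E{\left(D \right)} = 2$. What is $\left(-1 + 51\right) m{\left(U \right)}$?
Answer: $-2500$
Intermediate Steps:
$U = 0$ ($U = 2 - 2 = 0$)
$m{\left(G \right)} = \left(-25 + 2 G\right) \left(2 + G\right)$ ($m{\left(G \right)} = \left(G + 2\right) \left(G + \left(G + 5 \left(-5\right)\right)\right) = \left(2 + G\right) \left(G + \left(G - 25\right)\right) = \left(2 + G\right) \left(G + \left(-25 + G\right)\right) = \left(2 + G\right) \left(-25 + 2 G\right) = \left(-25 + 2 G\right) \left(2 + G\right)$)
$\left(-1 + 51\right) m{\left(U \right)} = \left(-1 + 51\right) \left(-50 - 0 + 2 \cdot 0^{2}\right) = 50 \left(-50 + 0 + 2 \cdot 0\right) = 50 \left(-50 + 0 + 0\right) = 50 \left(-50\right) = -2500$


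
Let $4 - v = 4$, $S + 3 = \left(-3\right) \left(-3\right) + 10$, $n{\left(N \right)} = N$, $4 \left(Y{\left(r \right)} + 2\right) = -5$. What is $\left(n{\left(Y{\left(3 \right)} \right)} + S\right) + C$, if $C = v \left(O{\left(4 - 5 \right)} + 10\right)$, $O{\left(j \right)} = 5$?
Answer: $\frac{51}{4} \approx 12.75$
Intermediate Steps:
$Y{\left(r \right)} = - \frac{13}{4}$ ($Y{\left(r \right)} = -2 + \frac{1}{4} \left(-5\right) = -2 - \frac{5}{4} = - \frac{13}{4}$)
$S = 16$ ($S = -3 + \left(\left(-3\right) \left(-3\right) + 10\right) = -3 + \left(9 + 10\right) = -3 + 19 = 16$)
$v = 0$ ($v = 4 - 4 = 0$)
$C = 0$ ($C = 0 \left(5 + 10\right) = 0 \cdot 15 = 0$)
$\left(n{\left(Y{\left(3 \right)} \right)} + S\right) + C = \left(- \frac{13}{4} + 16\right) + 0 = \frac{51}{4} + 0 = \frac{51}{4}$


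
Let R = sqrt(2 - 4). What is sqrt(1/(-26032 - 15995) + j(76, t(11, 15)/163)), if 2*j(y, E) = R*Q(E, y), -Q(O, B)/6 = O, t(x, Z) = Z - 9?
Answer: sqrt(-1116615363 - 5182232450886*I*sqrt(2))/6850401 ≈ 0.27942 - 0.27946*I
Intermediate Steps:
t(x, Z) = -9 + Z
Q(O, B) = -6*O
R = I*sqrt(2) (R = sqrt(-2) = I*sqrt(2) ≈ 1.4142*I)
j(y, E) = -3*I*E*sqrt(2) (j(y, E) = ((I*sqrt(2))*(-6*E))/2 = (-6*I*E*sqrt(2))/2 = -3*I*E*sqrt(2))
sqrt(1/(-26032 - 15995) + j(76, t(11, 15)/163)) = sqrt(1/(-26032 - 15995) - 3*I*(-9 + 15)/163*sqrt(2)) = sqrt(1/(-42027) - 3*I*6*(1/163)*sqrt(2)) = sqrt(-1/42027 - 3*I*6/163*sqrt(2)) = sqrt(-1/42027 - 18*I*sqrt(2)/163)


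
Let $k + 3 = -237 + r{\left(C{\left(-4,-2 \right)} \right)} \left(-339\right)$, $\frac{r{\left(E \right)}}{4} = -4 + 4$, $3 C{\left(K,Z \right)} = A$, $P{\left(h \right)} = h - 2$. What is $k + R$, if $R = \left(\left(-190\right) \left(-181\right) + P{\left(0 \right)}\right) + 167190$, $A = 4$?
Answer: $201338$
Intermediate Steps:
$P{\left(h \right)} = -2 + h$ ($P{\left(h \right)} = h - 2 = -2 + h$)
$C{\left(K,Z \right)} = \frac{4}{3}$ ($C{\left(K,Z \right)} = \frac{1}{3} \cdot 4 = \frac{4}{3}$)
$r{\left(E \right)} = 0$ ($r{\left(E \right)} = 4 \left(-4 + 4\right) = 4 \cdot 0 = 0$)
$R = 201578$ ($R = \left(\left(-190\right) \left(-181\right) + \left(-2 + 0\right)\right) + 167190 = \left(34390 - 2\right) + 167190 = 34388 + 167190 = 201578$)
$k = -240$ ($k = -3 + \left(-237 + 0 \left(-339\right)\right) = -3 + \left(-237 + 0\right) = -3 - 237 = -240$)
$k + R = -240 + 201578 = 201338$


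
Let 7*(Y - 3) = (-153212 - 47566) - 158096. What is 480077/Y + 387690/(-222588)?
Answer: -147856562417/13312728594 ≈ -11.106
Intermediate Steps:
Y = -358853/7 (Y = 3 + ((-153212 - 47566) - 158096)/7 = 3 + (-200778 - 158096)/7 = 3 + (1/7)*(-358874) = 3 - 358874/7 = -358853/7 ≈ -51265.)
480077/Y + 387690/(-222588) = 480077/(-358853/7) + 387690/(-222588) = 480077*(-7/358853) + 387690*(-1/222588) = -3360539/358853 - 64615/37098 = -147856562417/13312728594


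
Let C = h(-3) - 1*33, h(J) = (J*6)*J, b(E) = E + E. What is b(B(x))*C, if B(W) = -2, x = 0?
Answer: -84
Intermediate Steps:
b(E) = 2*E
h(J) = 6*J**2 (h(J) = (6*J)*J = 6*J**2)
C = 21 (C = 6*(-3)**2 - 1*33 = 6*9 - 33 = 54 - 33 = 21)
b(B(x))*C = (2*(-2))*21 = -4*21 = -84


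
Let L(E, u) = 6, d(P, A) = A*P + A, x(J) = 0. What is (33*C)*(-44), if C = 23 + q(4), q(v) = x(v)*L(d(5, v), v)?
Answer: -33396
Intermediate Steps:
d(P, A) = A + A*P
q(v) = 0 (q(v) = 0*6 = 0)
C = 23 (C = 23 + 0 = 23)
(33*C)*(-44) = (33*23)*(-44) = 759*(-44) = -33396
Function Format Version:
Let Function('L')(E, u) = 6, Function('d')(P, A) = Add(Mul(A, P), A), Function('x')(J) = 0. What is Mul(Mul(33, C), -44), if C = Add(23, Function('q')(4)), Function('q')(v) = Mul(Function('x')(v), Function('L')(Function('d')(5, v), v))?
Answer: -33396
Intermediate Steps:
Function('d')(P, A) = Add(A, Mul(A, P))
Function('q')(v) = 0 (Function('q')(v) = Mul(0, 6) = 0)
C = 23 (C = Add(23, 0) = 23)
Mul(Mul(33, C), -44) = Mul(Mul(33, 23), -44) = Mul(759, -44) = -33396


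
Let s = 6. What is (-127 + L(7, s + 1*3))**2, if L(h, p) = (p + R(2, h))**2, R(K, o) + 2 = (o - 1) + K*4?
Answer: 98596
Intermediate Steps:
R(K, o) = -3 + o + 4*K (R(K, o) = -2 + ((o - 1) + K*4) = -2 + ((-1 + o) + 4*K) = -2 + (-1 + o + 4*K) = -3 + o + 4*K)
L(h, p) = (5 + h + p)**2 (L(h, p) = (p + (-3 + h + 4*2))**2 = (p + (-3 + h + 8))**2 = (p + (5 + h))**2 = (5 + h + p)**2)
(-127 + L(7, s + 1*3))**2 = (-127 + (5 + 7 + (6 + 1*3))**2)**2 = (-127 + (5 + 7 + (6 + 3))**2)**2 = (-127 + (5 + 7 + 9)**2)**2 = (-127 + 21**2)**2 = (-127 + 441)**2 = 314**2 = 98596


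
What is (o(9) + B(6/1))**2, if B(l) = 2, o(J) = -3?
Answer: 1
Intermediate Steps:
(o(9) + B(6/1))**2 = (-3 + 2)**2 = (-1)**2 = 1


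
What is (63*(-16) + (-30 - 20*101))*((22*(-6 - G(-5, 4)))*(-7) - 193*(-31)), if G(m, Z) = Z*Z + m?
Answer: -26301858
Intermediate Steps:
G(m, Z) = m + Z**2 (G(m, Z) = Z**2 + m = m + Z**2)
(63*(-16) + (-30 - 20*101))*((22*(-6 - G(-5, 4)))*(-7) - 193*(-31)) = (63*(-16) + (-30 - 20*101))*((22*(-6 - (-5 + 4**2)))*(-7) - 193*(-31)) = (-1008 + (-30 - 2020))*((22*(-6 - (-5 + 16)))*(-7) + 5983) = (-1008 - 2050)*((22*(-6 - 1*11))*(-7) + 5983) = -3058*((22*(-6 - 11))*(-7) + 5983) = -3058*((22*(-17))*(-7) + 5983) = -3058*(-374*(-7) + 5983) = -3058*(2618 + 5983) = -3058*8601 = -26301858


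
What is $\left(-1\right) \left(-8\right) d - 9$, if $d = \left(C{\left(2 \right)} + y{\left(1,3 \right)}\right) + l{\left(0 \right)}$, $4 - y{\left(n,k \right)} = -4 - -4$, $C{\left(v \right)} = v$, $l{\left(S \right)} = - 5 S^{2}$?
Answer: $39$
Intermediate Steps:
$y{\left(n,k \right)} = 4$ ($y{\left(n,k \right)} = 4 - \left(-4 - -4\right) = 4 - \left(-4 + 4\right) = 4 - 0 = 4 + 0 = 4$)
$d = 6$ ($d = \left(2 + 4\right) - 5 \cdot 0^{2} = 6 - 0 = 6 + 0 = 6$)
$\left(-1\right) \left(-8\right) d - 9 = \left(-1\right) \left(-8\right) 6 - 9 = 8 \cdot 6 - 9 = 48 - 9 = 39$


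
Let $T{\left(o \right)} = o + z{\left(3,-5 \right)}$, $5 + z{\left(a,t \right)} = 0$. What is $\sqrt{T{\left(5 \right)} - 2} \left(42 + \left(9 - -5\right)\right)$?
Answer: $56 i \sqrt{2} \approx 79.196 i$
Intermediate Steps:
$z{\left(a,t \right)} = -5$ ($z{\left(a,t \right)} = -5 + 0 = -5$)
$T{\left(o \right)} = -5 + o$ ($T{\left(o \right)} = o - 5 = -5 + o$)
$\sqrt{T{\left(5 \right)} - 2} \left(42 + \left(9 - -5\right)\right) = \sqrt{\left(-5 + 5\right) - 2} \left(42 + \left(9 - -5\right)\right) = \sqrt{0 - 2} \left(42 + \left(9 + 5\right)\right) = \sqrt{-2} \left(42 + 14\right) = i \sqrt{2} \cdot 56 = 56 i \sqrt{2}$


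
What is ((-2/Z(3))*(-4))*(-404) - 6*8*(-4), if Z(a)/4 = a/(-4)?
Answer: 3808/3 ≈ 1269.3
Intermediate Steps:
Z(a) = -a (Z(a) = 4*(a/(-4)) = 4*(a*(-¼)) = 4*(-a/4) = -a)
((-2/Z(3))*(-4))*(-404) - 6*8*(-4) = ((-2/(-1*3))*(-4))*(-404) - 6*8*(-4) = ((-2/(-3))*(-4))*(-404) - 48*(-4) = (-⅓*(-2)*(-4))*(-404) + 192 = ((⅔)*(-4))*(-404) + 192 = -8/3*(-404) + 192 = 3232/3 + 192 = 3808/3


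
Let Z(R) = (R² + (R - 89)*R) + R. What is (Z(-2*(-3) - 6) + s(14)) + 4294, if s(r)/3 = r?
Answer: 4336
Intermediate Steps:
s(r) = 3*r
Z(R) = R + R² + R*(-89 + R) (Z(R) = (R² + (-89 + R)*R) + R = (R² + R*(-89 + R)) + R = R + R² + R*(-89 + R))
(Z(-2*(-3) - 6) + s(14)) + 4294 = (2*(-2*(-3) - 6)*(-44 + (-2*(-3) - 6)) + 3*14) + 4294 = (2*(6 - 6)*(-44 + (6 - 6)) + 42) + 4294 = (2*0*(-44 + 0) + 42) + 4294 = (2*0*(-44) + 42) + 4294 = (0 + 42) + 4294 = 42 + 4294 = 4336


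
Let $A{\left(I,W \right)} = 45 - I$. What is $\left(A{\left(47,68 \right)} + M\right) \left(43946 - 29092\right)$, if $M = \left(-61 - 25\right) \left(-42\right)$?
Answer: $53622940$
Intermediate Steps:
$M = 3612$ ($M = \left(-86\right) \left(-42\right) = 3612$)
$\left(A{\left(47,68 \right)} + M\right) \left(43946 - 29092\right) = \left(\left(45 - 47\right) + 3612\right) \left(43946 - 29092\right) = \left(\left(45 - 47\right) + 3612\right) 14854 = \left(-2 + 3612\right) 14854 = 3610 \cdot 14854 = 53622940$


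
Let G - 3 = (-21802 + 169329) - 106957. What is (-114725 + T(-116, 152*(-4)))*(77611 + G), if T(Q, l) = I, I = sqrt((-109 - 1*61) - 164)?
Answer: -13558659400 + 118184*I*sqrt(334) ≈ -1.3559e+10 + 2.1599e+6*I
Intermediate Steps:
G = 40573 (G = 3 + ((-21802 + 169329) - 106957) = 3 + (147527 - 106957) = 3 + 40570 = 40573)
I = I*sqrt(334) (I = sqrt((-109 - 61) - 164) = sqrt(-170 - 164) = sqrt(-334) = I*sqrt(334) ≈ 18.276*I)
T(Q, l) = I*sqrt(334)
(-114725 + T(-116, 152*(-4)))*(77611 + G) = (-114725 + I*sqrt(334))*(77611 + 40573) = (-114725 + I*sqrt(334))*118184 = -13558659400 + 118184*I*sqrt(334)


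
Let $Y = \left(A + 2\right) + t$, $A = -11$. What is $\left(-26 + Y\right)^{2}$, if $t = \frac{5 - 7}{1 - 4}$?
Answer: $\frac{10609}{9} \approx 1178.8$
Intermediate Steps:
$t = \frac{2}{3}$ ($t = - \frac{2}{-3} = \left(-2\right) \left(- \frac{1}{3}\right) = \frac{2}{3} \approx 0.66667$)
$Y = - \frac{25}{3}$ ($Y = \left(-11 + 2\right) + \frac{2}{3} = -9 + \frac{2}{3} = - \frac{25}{3} \approx -8.3333$)
$\left(-26 + Y\right)^{2} = \left(-26 - \frac{25}{3}\right)^{2} = \left(- \frac{103}{3}\right)^{2} = \frac{10609}{9}$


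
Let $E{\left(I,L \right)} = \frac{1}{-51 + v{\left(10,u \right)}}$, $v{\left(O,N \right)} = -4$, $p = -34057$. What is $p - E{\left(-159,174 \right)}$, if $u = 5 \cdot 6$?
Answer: $- \frac{1873134}{55} \approx -34057.0$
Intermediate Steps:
$u = 30$
$E{\left(I,L \right)} = - \frac{1}{55}$ ($E{\left(I,L \right)} = \frac{1}{-51 - 4} = \frac{1}{-55} = - \frac{1}{55}$)
$p - E{\left(-159,174 \right)} = -34057 - - \frac{1}{55} = -34057 + \frac{1}{55} = - \frac{1873134}{55}$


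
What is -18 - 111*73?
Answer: -8121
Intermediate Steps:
-18 - 111*73 = -18 - 8103 = -8121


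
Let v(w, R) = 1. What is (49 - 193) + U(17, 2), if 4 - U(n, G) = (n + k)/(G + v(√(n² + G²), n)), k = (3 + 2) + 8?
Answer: -150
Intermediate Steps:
k = 13 (k = 5 + 8 = 13)
U(n, G) = 4 - (13 + n)/(1 + G) (U(n, G) = 4 - (n + 13)/(G + 1) = 4 - (13 + n)/(1 + G))
(49 - 193) + U(17, 2) = (49 - 193) + (-9 - 1*17 + 4*2)/(1 + 2) = -144 + (-9 - 17 + 8)/3 = -144 + (⅓)*(-18) = -144 - 6 = -150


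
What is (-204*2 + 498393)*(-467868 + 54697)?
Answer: -205752960435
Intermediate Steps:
(-204*2 + 498393)*(-467868 + 54697) = (-408 + 498393)*(-413171) = 497985*(-413171) = -205752960435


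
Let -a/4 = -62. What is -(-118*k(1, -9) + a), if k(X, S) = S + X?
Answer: -1192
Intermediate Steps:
a = 248 (a = -4*(-62) = 248)
-(-118*k(1, -9) + a) = -(-118*(-9 + 1) + 248) = -(-118*(-8) + 248) = -(944 + 248) = -1*1192 = -1192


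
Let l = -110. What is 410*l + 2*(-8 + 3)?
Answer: -45110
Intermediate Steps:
410*l + 2*(-8 + 3) = 410*(-110) + 2*(-8 + 3) = -45100 + 2*(-5) = -45100 - 10 = -45110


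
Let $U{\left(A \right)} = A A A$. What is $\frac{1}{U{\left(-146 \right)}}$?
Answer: $- \frac{1}{3112136} \approx -3.2132 \cdot 10^{-7}$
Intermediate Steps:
$U{\left(A \right)} = A^{3}$ ($U{\left(A \right)} = A^{2} A = A^{3}$)
$\frac{1}{U{\left(-146 \right)}} = \frac{1}{\left(-146\right)^{3}} = \frac{1}{-3112136} = - \frac{1}{3112136}$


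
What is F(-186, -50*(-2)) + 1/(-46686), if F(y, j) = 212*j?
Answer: 989743199/46686 ≈ 21200.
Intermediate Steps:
F(-186, -50*(-2)) + 1/(-46686) = 212*(-50*(-2)) + 1/(-46686) = 212*100 - 1/46686 = 21200 - 1/46686 = 989743199/46686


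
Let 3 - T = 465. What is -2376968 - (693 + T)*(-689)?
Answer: -2217809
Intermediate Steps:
T = -462 (T = 3 - 1*465 = 3 - 465 = -462)
-2376968 - (693 + T)*(-689) = -2376968 - (693 - 462)*(-689) = -2376968 - 231*(-689) = -2376968 - 1*(-159159) = -2376968 + 159159 = -2217809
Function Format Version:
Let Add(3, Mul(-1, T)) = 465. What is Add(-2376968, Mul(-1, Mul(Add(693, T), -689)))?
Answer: -2217809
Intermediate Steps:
T = -462 (T = Add(3, Mul(-1, 465)) = Add(3, -465) = -462)
Add(-2376968, Mul(-1, Mul(Add(693, T), -689))) = Add(-2376968, Mul(-1, Mul(Add(693, -462), -689))) = Add(-2376968, Mul(-1, Mul(231, -689))) = Add(-2376968, Mul(-1, -159159)) = Add(-2376968, 159159) = -2217809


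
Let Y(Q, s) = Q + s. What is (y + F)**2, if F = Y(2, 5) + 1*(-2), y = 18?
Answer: 529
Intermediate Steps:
F = 5 (F = (2 + 5) + 1*(-2) = 7 - 2 = 5)
(y + F)**2 = (18 + 5)**2 = 23**2 = 529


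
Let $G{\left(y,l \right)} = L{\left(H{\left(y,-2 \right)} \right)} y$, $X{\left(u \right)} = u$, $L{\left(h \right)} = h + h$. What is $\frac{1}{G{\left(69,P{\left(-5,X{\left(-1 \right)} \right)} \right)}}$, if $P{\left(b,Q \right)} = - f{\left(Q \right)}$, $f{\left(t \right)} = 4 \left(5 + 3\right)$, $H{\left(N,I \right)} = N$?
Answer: $\frac{1}{9522} \approx 0.00010502$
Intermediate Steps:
$L{\left(h \right)} = 2 h$
$f{\left(t \right)} = 32$ ($f{\left(t \right)} = 4 \cdot 8 = 32$)
$P{\left(b,Q \right)} = -32$ ($P{\left(b,Q \right)} = \left(-1\right) 32 = -32$)
$G{\left(y,l \right)} = 2 y^{2}$ ($G{\left(y,l \right)} = 2 y y = 2 y^{2}$)
$\frac{1}{G{\left(69,P{\left(-5,X{\left(-1 \right)} \right)} \right)}} = \frac{1}{2 \cdot 69^{2}} = \frac{1}{2 \cdot 4761} = \frac{1}{9522}$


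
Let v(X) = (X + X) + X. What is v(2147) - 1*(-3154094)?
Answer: 3160535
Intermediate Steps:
v(X) = 3*X (v(X) = 2*X + X = 3*X)
v(2147) - 1*(-3154094) = 3*2147 - 1*(-3154094) = 6441 + 3154094 = 3160535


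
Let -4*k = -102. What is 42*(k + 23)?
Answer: 2037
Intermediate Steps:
k = 51/2 (k = -¼*(-102) = 51/2 ≈ 25.500)
42*(k + 23) = 42*(51/2 + 23) = 42*(97/2) = 2037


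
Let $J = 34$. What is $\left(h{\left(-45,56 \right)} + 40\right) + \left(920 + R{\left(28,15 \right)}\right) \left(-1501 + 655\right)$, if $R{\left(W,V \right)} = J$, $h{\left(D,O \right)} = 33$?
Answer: $-807011$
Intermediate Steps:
$R{\left(W,V \right)} = 34$
$\left(h{\left(-45,56 \right)} + 40\right) + \left(920 + R{\left(28,15 \right)}\right) \left(-1501 + 655\right) = \left(33 + 40\right) + \left(920 + 34\right) \left(-1501 + 655\right) = 73 + 954 \left(-846\right) = 73 - 807084 = -807011$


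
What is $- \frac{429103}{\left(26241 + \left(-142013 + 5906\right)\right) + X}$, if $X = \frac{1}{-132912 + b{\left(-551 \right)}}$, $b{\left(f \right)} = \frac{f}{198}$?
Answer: $\frac{11292758147081}{2891357475180} \approx 3.9057$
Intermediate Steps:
$b{\left(f \right)} = \frac{f}{198}$ ($b{\left(f \right)} = f \frac{1}{198} = \frac{f}{198}$)
$X = - \frac{198}{26317127}$ ($X = \frac{1}{-132912 + \frac{1}{198} \left(-551\right)} = \frac{1}{-132912 - \frac{551}{198}} = \frac{1}{- \frac{26317127}{198}} = - \frac{198}{26317127} \approx -7.5236 \cdot 10^{-6}$)
$- \frac{429103}{\left(26241 + \left(-142013 + 5906\right)\right) + X} = - \frac{429103}{\left(26241 + \left(-142013 + 5906\right)\right) - \frac{198}{26317127}} = - \frac{429103}{\left(26241 - 136107\right) - \frac{198}{26317127}} = - \frac{429103}{-109866 - \frac{198}{26317127}} = - \frac{429103}{- \frac{2891357475180}{26317127}} = \left(-429103\right) \left(- \frac{26317127}{2891357475180}\right) = \frac{11292758147081}{2891357475180}$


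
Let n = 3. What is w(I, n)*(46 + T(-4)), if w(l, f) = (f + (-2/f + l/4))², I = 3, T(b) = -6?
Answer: 6845/18 ≈ 380.28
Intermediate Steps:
w(l, f) = (f - 2/f + l/4)² (w(l, f) = (f + (-2/f + l*(¼)))² = (f + (-2/f + l/4))² = (f - 2/f + l/4)²)
w(I, n)*(46 + T(-4)) = ((1/16)*(-8 + 4*3² + 3*3)²/3²)*(46 - 6) = ((1/16)*(⅑)*(-8 + 4*9 + 9)²)*40 = ((1/16)*(⅑)*(-8 + 36 + 9)²)*40 = ((1/16)*(⅑)*37²)*40 = ((1/16)*(⅑)*1369)*40 = (1369/144)*40 = 6845/18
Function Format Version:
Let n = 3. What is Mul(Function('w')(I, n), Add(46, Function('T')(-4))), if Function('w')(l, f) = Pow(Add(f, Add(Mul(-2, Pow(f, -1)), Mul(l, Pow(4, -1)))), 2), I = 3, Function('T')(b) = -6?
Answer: Rational(6845, 18) ≈ 380.28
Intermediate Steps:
Function('w')(l, f) = Pow(Add(f, Mul(-2, Pow(f, -1)), Mul(Rational(1, 4), l)), 2) (Function('w')(l, f) = Pow(Add(f, Add(Mul(-2, Pow(f, -1)), Mul(l, Rational(1, 4)))), 2) = Pow(Add(f, Add(Mul(-2, Pow(f, -1)), Mul(Rational(1, 4), l))), 2) = Pow(Add(f, Mul(-2, Pow(f, -1)), Mul(Rational(1, 4), l)), 2))
Mul(Function('w')(I, n), Add(46, Function('T')(-4))) = Mul(Mul(Rational(1, 16), Pow(3, -2), Pow(Add(-8, Mul(4, Pow(3, 2)), Mul(3, 3)), 2)), Add(46, -6)) = Mul(Mul(Rational(1, 16), Rational(1, 9), Pow(Add(-8, Mul(4, 9), 9), 2)), 40) = Mul(Mul(Rational(1, 16), Rational(1, 9), Pow(Add(-8, 36, 9), 2)), 40) = Mul(Mul(Rational(1, 16), Rational(1, 9), Pow(37, 2)), 40) = Mul(Mul(Rational(1, 16), Rational(1, 9), 1369), 40) = Mul(Rational(1369, 144), 40) = Rational(6845, 18)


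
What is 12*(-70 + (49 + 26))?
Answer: 60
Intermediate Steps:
12*(-70 + (49 + 26)) = 12*(-70 + 75) = 12*5 = 60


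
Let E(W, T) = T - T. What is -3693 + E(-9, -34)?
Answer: -3693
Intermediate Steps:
E(W, T) = 0
-3693 + E(-9, -34) = -3693 + 0 = -3693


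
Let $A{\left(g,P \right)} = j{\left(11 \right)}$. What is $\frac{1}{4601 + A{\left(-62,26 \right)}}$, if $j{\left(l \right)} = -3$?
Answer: $\frac{1}{4598} \approx 0.00021749$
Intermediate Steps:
$A{\left(g,P \right)} = -3$
$\frac{1}{4601 + A{\left(-62,26 \right)}} = \frac{1}{4601 - 3} = \frac{1}{4598}$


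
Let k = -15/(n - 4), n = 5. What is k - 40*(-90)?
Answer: 3585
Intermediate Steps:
k = -15 (k = -15/(5 - 4) = -15/1 = -15*1 = -15)
k - 40*(-90) = -15 - 40*(-90) = -15 + 3600 = 3585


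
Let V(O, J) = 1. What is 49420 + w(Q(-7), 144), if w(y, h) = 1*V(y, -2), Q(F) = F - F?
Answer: 49421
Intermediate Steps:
Q(F) = 0
w(y, h) = 1 (w(y, h) = 1*1 = 1)
49420 + w(Q(-7), 144) = 49420 + 1 = 49421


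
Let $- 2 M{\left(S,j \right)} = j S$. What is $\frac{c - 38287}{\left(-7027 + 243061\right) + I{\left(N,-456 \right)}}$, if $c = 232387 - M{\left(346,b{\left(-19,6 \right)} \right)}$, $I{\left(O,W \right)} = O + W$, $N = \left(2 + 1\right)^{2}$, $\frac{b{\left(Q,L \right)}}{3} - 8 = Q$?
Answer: $\frac{62797}{78529} \approx 0.79967$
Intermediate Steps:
$b{\left(Q,L \right)} = 24 + 3 Q$
$M{\left(S,j \right)} = - \frac{S j}{2}$ ($M{\left(S,j \right)} = - \frac{j S}{2} = - \frac{S j}{2}$)
$N = 9$ ($N = 3^{2} = 9$)
$c = 226678$ ($c = 232387 - \left(- \frac{1}{2}\right) 346 \left(24 + 3 \left(-19\right)\right) = 232387 - \left(- \frac{1}{2}\right) 346 \left(24 - 57\right) = 232387 - \left(- \frac{1}{2}\right) 346 \left(-33\right) = 232387 - 5709 = 226678$)
$\frac{c - 38287}{\left(-7027 + 243061\right) + I{\left(N,-456 \right)}} = \frac{226678 - 38287}{\left(-7027 + 243061\right) + \left(9 - 456\right)} = \frac{188391}{236034 - 447} = \frac{188391}{235587} = 188391 \cdot \frac{1}{235587} = \frac{62797}{78529}$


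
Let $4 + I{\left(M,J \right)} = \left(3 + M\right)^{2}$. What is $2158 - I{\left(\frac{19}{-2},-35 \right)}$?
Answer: $\frac{8479}{4} \approx 2119.8$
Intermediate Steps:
$I{\left(M,J \right)} = -4 + \left(3 + M\right)^{2}$
$2158 - I{\left(\frac{19}{-2},-35 \right)} = 2158 - \left(-4 + \left(3 + \frac{19}{-2}\right)^{2}\right) = 2158 - \left(-4 + \left(3 + 19 \left(- \frac{1}{2}\right)\right)^{2}\right) = 2158 - \left(-4 + \left(3 - \frac{19}{2}\right)^{2}\right) = 2158 - \left(-4 + \left(- \frac{13}{2}\right)^{2}\right) = 2158 - \left(-4 + \frac{169}{4}\right) = 2158 - \frac{153}{4} = \frac{8479}{4}$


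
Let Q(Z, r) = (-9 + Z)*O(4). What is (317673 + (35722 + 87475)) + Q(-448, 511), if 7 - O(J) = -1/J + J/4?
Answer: 1752055/4 ≈ 4.3801e+5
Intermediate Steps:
O(J) = 7 + 1/J - J/4 (O(J) = 7 - (-1/J + J/4) = 7 + (1/J - J/4) = 7 + 1/J - J/4)
Q(Z, r) = -225/4 + 25*Z/4 (Q(Z, r) = (-9 + Z)*(7 + 1/4 - ¼*4) = (-9 + Z)*(7 + ¼ - 1) = (-9 + Z)*(25/4) = -225/4 + 25*Z/4)
(317673 + (35722 + 87475)) + Q(-448, 511) = (317673 + (35722 + 87475)) + (-225/4 + (25/4)*(-448)) = (317673 + 123197) + (-225/4 - 2800) = 440870 - 11425/4 = 1752055/4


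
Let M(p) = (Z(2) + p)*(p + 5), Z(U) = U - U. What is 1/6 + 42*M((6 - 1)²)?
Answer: 189001/6 ≈ 31500.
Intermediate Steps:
Z(U) = 0
M(p) = p*(5 + p) (M(p) = (0 + p)*(p + 5) = p*(5 + p))
1/6 + 42*M((6 - 1)²) = 1/6 + 42*((6 - 1)²*(5 + (6 - 1)²)) = ⅙ + 42*(5²*(5 + 5²)) = ⅙ + 42*(25*(5 + 25)) = ⅙ + 42*(25*30) = ⅙ + 42*750 = ⅙ + 31500 = 189001/6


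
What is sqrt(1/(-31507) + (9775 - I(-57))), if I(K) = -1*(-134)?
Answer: sqrt(195317027998)/4501 ≈ 98.189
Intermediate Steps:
I(K) = 134
sqrt(1/(-31507) + (9775 - I(-57))) = sqrt(1/(-31507) + (9775 - 1*134)) = sqrt(-1/31507 + (9775 - 134)) = sqrt(-1/31507 + 9641) = sqrt(303758986/31507) = sqrt(195317027998)/4501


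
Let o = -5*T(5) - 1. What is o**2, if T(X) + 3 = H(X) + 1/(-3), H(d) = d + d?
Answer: 10609/9 ≈ 1178.8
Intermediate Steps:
H(d) = 2*d
T(X) = -10/3 + 2*X (T(X) = -3 + (2*X + 1/(-3)) = -3 + (2*X - 1/3) = -3 + (-1/3 + 2*X) = -10/3 + 2*X)
o = -103/3 (o = -5*(-10/3 + 2*5) - 1 = -5*(-10/3 + 10) - 1 = -5*20/3 - 1 = -100/3 - 1 = -103/3 ≈ -34.333)
o**2 = (-103/3)**2 = 10609/9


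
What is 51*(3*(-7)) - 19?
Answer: -1090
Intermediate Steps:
51*(3*(-7)) - 19 = 51*(-21) - 19 = -1071 - 19 = -1090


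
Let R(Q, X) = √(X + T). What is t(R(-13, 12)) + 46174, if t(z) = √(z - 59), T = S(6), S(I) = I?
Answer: 46174 + √(-59 + 3*√2) ≈ 46174.0 + 7.3998*I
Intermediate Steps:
T = 6
R(Q, X) = √(6 + X) (R(Q, X) = √(X + 6) = √(6 + X))
t(z) = √(-59 + z)
t(R(-13, 12)) + 46174 = √(-59 + √(6 + 12)) + 46174 = √(-59 + √18) + 46174 = √(-59 + 3*√2) + 46174 = 46174 + √(-59 + 3*√2)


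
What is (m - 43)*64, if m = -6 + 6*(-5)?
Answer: -5056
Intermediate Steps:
m = -36 (m = -6 - 30 = -36)
(m - 43)*64 = (-36 - 43)*64 = -79*64 = -5056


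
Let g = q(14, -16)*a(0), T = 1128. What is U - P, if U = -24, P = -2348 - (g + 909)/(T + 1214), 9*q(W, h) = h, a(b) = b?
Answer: 5443717/2342 ≈ 2324.4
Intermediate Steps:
q(W, h) = h/9
g = 0 (g = ((⅑)*(-16))*0 = -16/9*0 = 0)
P = -5499925/2342 (P = -2348 - (0 + 909)/(1128 + 1214) = -2348 - 909/2342 = -5499925/2342 ≈ -2348.4)
U - P = -24 - 1*(-5499925/2342) = -24 + 5499925/2342 = 5443717/2342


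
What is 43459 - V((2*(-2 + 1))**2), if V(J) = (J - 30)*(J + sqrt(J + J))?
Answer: 43563 + 52*sqrt(2) ≈ 43637.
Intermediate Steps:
V(J) = (-30 + J)*(J + sqrt(2)*sqrt(J)) (V(J) = (-30 + J)*(J + sqrt(2*J)) = (-30 + J)*(J + sqrt(2)*sqrt(J)))
43459 - V((2*(-2 + 1))**2) = 43459 - (((2*(-2 + 1))**2)**2 - 30*4*(-2 + 1)**2 + sqrt(2)*((2*(-2 + 1))**2)**(3/2) - 30*sqrt(2)*sqrt((2*(-2 + 1))**2)) = 43459 - (((2*(-1))**2)**2 - 30*(2*(-1))**2 + sqrt(2)*((2*(-1))**2)**(3/2) - 30*sqrt(2)*sqrt((2*(-1))**2)) = 43459 - (((-2)**2)**2 - 30*(-2)**2 + sqrt(2)*((-2)**2)**(3/2) - 30*sqrt(2)*sqrt((-2)**2)) = 43459 - (4**2 - 30*4 + sqrt(2)*4**(3/2) - 30*sqrt(2)*sqrt(4)) = 43459 - (16 - 120 + sqrt(2)*8 - 30*sqrt(2)*2) = 43459 - (16 - 120 + 8*sqrt(2) - 60*sqrt(2)) = 43459 - (-104 - 52*sqrt(2)) = 43459 + (104 + 52*sqrt(2)) = 43563 + 52*sqrt(2)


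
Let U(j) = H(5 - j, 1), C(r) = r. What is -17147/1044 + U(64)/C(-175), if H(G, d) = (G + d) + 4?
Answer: -2944349/182700 ≈ -16.116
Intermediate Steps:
H(G, d) = 4 + G + d
U(j) = 10 - j (U(j) = 4 + (5 - j) + 1 = 10 - j)
-17147/1044 + U(64)/C(-175) = -17147/1044 + (10 - 1*64)/(-175) = -17147*1/1044 + (10 - 64)*(-1/175) = -17147/1044 - 54*(-1/175) = -17147/1044 + 54/175 = -2944349/182700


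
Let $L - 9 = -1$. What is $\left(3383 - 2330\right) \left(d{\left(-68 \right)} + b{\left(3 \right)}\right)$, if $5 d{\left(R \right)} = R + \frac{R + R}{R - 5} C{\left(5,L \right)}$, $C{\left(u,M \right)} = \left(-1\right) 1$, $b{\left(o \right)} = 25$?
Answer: $\frac{847665}{73} \approx 11612.0$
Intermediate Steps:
$L = 8$ ($L = 9 - 1 = 8$)
$C{\left(u,M \right)} = -1$
$d{\left(R \right)} = \frac{R}{5} - \frac{2 R}{5 \left(-5 + R\right)}$ ($d{\left(R \right)} = \frac{R + \frac{R + R}{R - 5} \left(-1\right)}{5} = \frac{R + \frac{2 R}{-5 + R} \left(-1\right)}{5} = \frac{R - \frac{2 R}{-5 + R}}{5} = \frac{R}{5} - \frac{2 R}{5 \left(-5 + R\right)}$)
$\left(3383 - 2330\right) \left(d{\left(-68 \right)} + b{\left(3 \right)}\right) = \left(3383 - 2330\right) \left(\frac{1}{5} \left(-68\right) \frac{1}{-5 - 68} \left(-7 - 68\right) + 25\right) = 1053 \left(\frac{1}{5} \left(-68\right) \frac{1}{-73} \left(-75\right) + 25\right) = 1053 \left(\frac{1}{5} \left(-68\right) \left(- \frac{1}{73}\right) \left(-75\right) + 25\right) = 1053 \left(- \frac{1020}{73} + 25\right) = 1053 \cdot \frac{805}{73} = \frac{847665}{73}$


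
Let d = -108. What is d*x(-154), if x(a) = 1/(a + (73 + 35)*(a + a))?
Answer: 54/16709 ≈ 0.0032318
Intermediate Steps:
x(a) = 1/(217*a) (x(a) = 1/(a + 108*(2*a)) = 1/(a + 216*a) = 1/(217*a))
d*x(-154) = -108/(217*(-154)) = -108*(-1)/(217*154) = -108*(-1/33418) = 54/16709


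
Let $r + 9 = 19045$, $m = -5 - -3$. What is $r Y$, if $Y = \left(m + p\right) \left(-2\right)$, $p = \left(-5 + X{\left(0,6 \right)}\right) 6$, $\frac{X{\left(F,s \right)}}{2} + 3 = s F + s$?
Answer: $-152288$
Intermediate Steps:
$m = -2$ ($m = -5 + 3 = -2$)
$X{\left(F,s \right)} = -6 + 2 s + 2 F s$ ($X{\left(F,s \right)} = -6 + 2 \left(s F + s\right) = -6 + 2 \left(F s + s\right) = -6 + 2 \left(s + F s\right) = -6 + \left(2 s + 2 F s\right) = -6 + 2 s + 2 F s$)
$p = 6$ ($p = \left(-5 + \left(-6 + 2 \cdot 6 + 2 \cdot 0 \cdot 6\right)\right) 6 = \left(-5 + \left(-6 + 12 + 0\right)\right) 6 = \left(-5 + 6\right) 6 = 1 \cdot 6 = 6$)
$r = 19036$ ($r = -9 + 19045 = 19036$)
$Y = -8$ ($Y = \left(-2 + 6\right) \left(-2\right) = 4 \left(-2\right) = -8$)
$r Y = 19036 \left(-8\right) = -152288$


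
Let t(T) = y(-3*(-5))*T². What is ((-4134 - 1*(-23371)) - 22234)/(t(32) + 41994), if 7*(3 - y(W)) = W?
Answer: -6993/100034 ≈ -0.069906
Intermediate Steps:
y(W) = 3 - W/7
t(T) = 6*T²/7 (t(T) = (3 - (-3)*(-5)/7)*T² = (3 - ⅐*15)*T² = (3 - 15/7)*T² = 6*T²/7)
((-4134 - 1*(-23371)) - 22234)/(t(32) + 41994) = ((-4134 - 1*(-23371)) - 22234)/((6/7)*32² + 41994) = ((-4134 + 23371) - 22234)/((6/7)*1024 + 41994) = (19237 - 22234)/(6144/7 + 41994) = -2997/300102/7 = -2997*7/300102 = -6993/100034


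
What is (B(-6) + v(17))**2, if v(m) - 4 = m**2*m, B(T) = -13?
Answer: 24049216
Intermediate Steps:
v(m) = 4 + m**3 (v(m) = 4 + m**2*m = 4 + m**3)
(B(-6) + v(17))**2 = (-13 + (4 + 17**3))**2 = (-13 + (4 + 4913))**2 = (-13 + 4917)**2 = 4904**2 = 24049216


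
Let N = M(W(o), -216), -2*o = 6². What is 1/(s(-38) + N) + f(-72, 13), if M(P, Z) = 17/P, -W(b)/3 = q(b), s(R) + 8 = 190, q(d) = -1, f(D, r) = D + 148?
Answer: 42791/563 ≈ 76.005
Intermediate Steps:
f(D, r) = 148 + D
s(R) = 182 (s(R) = -8 + 190 = 182)
o = -18 (o = -½*6² = -½*36 = -18)
W(b) = 3 (W(b) = -3*(-1) = 3)
N = 17/3 ≈ 5.6667
1/(s(-38) + N) + f(-72, 13) = 1/(182 + 17/3) + (148 - 72) = 1/(563/3) + 76 = 3/563 + 76 = 42791/563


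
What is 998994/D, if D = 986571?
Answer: 332998/328857 ≈ 1.0126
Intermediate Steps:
998994/D = 998994/986571 = 998994*(1/986571) = 332998/328857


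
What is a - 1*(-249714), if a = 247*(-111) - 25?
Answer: 222272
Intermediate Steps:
a = -27442 (a = -27417 - 25 = -27442)
a - 1*(-249714) = -27442 - 1*(-249714) = -27442 + 249714 = 222272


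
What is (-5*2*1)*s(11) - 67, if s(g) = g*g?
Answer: -1277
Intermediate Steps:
s(g) = g²
(-5*2*1)*s(11) - 67 = (-5*2*1)*11² - 67 = -10*1*121 - 67 = -10*121 - 67 = -1210 - 67 = -1277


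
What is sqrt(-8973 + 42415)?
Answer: sqrt(33442) ≈ 182.87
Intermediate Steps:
sqrt(-8973 + 42415) = sqrt(33442)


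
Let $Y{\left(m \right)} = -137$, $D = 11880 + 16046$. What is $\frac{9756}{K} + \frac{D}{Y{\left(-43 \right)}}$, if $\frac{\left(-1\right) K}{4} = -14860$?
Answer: $- \frac{414646217}{2035820} \approx -203.68$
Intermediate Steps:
$K = 59440$ ($K = \left(-4\right) \left(-14860\right) = 59440$)
$D = 27926$
$\frac{9756}{K} + \frac{D}{Y{\left(-43 \right)}} = \frac{9756}{59440} + \frac{27926}{-137} = 9756 \cdot \frac{1}{59440} + 27926 \left(- \frac{1}{137}\right) = \frac{2439}{14860} - \frac{27926}{137} = - \frac{414646217}{2035820}$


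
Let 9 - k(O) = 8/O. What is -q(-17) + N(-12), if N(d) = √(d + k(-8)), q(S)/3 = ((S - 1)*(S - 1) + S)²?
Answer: -282747 + I*√2 ≈ -2.8275e+5 + 1.4142*I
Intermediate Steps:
k(O) = 9 - 8/O
q(S) = 3*(S + (-1 + S)²)² (q(S) = 3*((S - 1)*(S - 1) + S)² = 3*((-1 + S)*(-1 + S) + S)² = 3*((-1 + S)² + S)² = 3*(S + (-1 + S)²)²)
N(d) = √(10 + d) (N(d) = √(d + (9 - 8/(-8))) = √(d + (9 - 8*(-⅛))) = √(d + (9 + 1)) = √(d + 10) = √(10 + d))
-q(-17) + N(-12) = -3*(-17 + (-1 - 17)²)² + √(10 - 12) = -3*(-17 + (-18)²)² + √(-2) = -3*(-17 + 324)² + I*√2 = -3*307² + I*√2 = -3*94249 + I*√2 = -1*282747 + I*√2 = -282747 + I*√2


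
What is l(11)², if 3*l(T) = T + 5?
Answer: 256/9 ≈ 28.444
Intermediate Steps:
l(T) = 5/3 + T/3 (l(T) = (T + 5)/3 = (5 + T)/3 = 5/3 + T/3)
l(11)² = (5/3 + (⅓)*11)² = (5/3 + 11/3)² = (16/3)² = 256/9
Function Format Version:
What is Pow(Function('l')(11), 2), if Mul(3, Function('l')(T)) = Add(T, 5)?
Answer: Rational(256, 9) ≈ 28.444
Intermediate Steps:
Function('l')(T) = Add(Rational(5, 3), Mul(Rational(1, 3), T)) (Function('l')(T) = Mul(Rational(1, 3), Add(T, 5)) = Mul(Rational(1, 3), Add(5, T)) = Add(Rational(5, 3), Mul(Rational(1, 3), T)))
Pow(Function('l')(11), 2) = Pow(Add(Rational(5, 3), Mul(Rational(1, 3), 11)), 2) = Pow(Add(Rational(5, 3), Rational(11, 3)), 2) = Pow(Rational(16, 3), 2) = Rational(256, 9)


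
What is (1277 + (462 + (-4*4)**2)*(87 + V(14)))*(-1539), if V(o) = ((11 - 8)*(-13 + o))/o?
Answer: -688360842/7 ≈ -9.8337e+7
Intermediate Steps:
V(o) = (-39 + 3*o)/o (V(o) = (3*(-13 + o))/o = (-39 + 3*o)/o)
(1277 + (462 + (-4*4)**2)*(87 + V(14)))*(-1539) = (1277 + (462 + (-4*4)**2)*(87 + (3 - 39/14)))*(-1539) = (1277 + (462 + (-16)**2)*(87 + (3 - 39*1/14)))*(-1539) = (1277 + (462 + 256)*(87 + (3 - 39/14)))*(-1539) = (1277 + 718*(87 + 3/14))*(-1539) = (1277 + 718*(1221/14))*(-1539) = (1277 + 438339/7)*(-1539) = (447278/7)*(-1539) = -688360842/7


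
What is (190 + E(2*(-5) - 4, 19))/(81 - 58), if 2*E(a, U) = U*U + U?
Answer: 380/23 ≈ 16.522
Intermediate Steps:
E(a, U) = U/2 + U²/2 (E(a, U) = (U*U + U)/2 = (U² + U)/2 = (U + U²)/2 = U/2 + U²/2)
(190 + E(2*(-5) - 4, 19))/(81 - 58) = (190 + (½)*19*(1 + 19))/(81 - 58) = (190 + (½)*19*20)/23 = (190 + 190)*(1/23) = 380*(1/23) = 380/23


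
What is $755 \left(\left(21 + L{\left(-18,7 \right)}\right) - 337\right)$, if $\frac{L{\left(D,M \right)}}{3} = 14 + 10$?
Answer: $-184220$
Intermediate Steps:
$L{\left(D,M \right)} = 72$ ($L{\left(D,M \right)} = 3 \left(14 + 10\right) = 3 \cdot 24 = 72$)
$755 \left(\left(21 + L{\left(-18,7 \right)}\right) - 337\right) = 755 \left(\left(21 + 72\right) - 337\right) = 755 \left(93 - 337\right) = 755 \left(-244\right) = -184220$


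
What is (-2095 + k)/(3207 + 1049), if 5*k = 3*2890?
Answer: -19/224 ≈ -0.084821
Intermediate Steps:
k = 1734 (k = (3*2890)/5 = (⅕)*8670 = 1734)
(-2095 + k)/(3207 + 1049) = (-2095 + 1734)/(3207 + 1049) = -361/4256 = -361*1/4256 = -19/224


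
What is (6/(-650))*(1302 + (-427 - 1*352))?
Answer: -1569/325 ≈ -4.8277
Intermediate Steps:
(6/(-650))*(1302 + (-427 - 1*352)) = (6*(-1/650))*(1302 + (-427 - 352)) = -3*(1302 - 779)/325 = -3/325*523 = -1569/325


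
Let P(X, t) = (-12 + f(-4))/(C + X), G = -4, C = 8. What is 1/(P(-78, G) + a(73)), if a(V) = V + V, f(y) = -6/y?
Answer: 20/2923 ≈ 0.0068423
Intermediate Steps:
P(X, t) = -21/(2*(8 + X)) (P(X, t) = (-12 - 6/(-4))/(8 + X) = (-12 - 6*(-¼))/(8 + X) = (-12 + 3/2)/(8 + X) = -21/(2*(8 + X)))
a(V) = 2*V
1/(P(-78, G) + a(73)) = 1/(-21/(16 + 2*(-78)) + 2*73) = 1/(-21/(16 - 156) + 146) = 1/(-21/(-140) + 146) = 1/(-21*(-1/140) + 146) = 1/(3/20 + 146) = 1/(2923/20) = 20/2923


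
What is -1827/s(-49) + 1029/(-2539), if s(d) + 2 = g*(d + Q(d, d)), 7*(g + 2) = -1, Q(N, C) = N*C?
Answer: -549465/12801638 ≈ -0.042921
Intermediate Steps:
Q(N, C) = C*N
g = -15/7 (g = -2 + (⅐)*(-1) = -2 - ⅐ = -15/7 ≈ -2.1429)
s(d) = -2 - 15*d/7 - 15*d²/7 (s(d) = -2 - 15*(d + d*d)/7 = -2 - 15*(d + d²)/7 = -2 + (-15*d/7 - 15*d²/7) = -2 - 15*d/7 - 15*d²/7)
-1827/s(-49) + 1029/(-2539) = -1827/(-2 - 15/7*(-49) - 15/7*(-49)²) + 1029/(-2539) = -1827/(-2 + 105 - 15/7*2401) + 1029*(-1/2539) = -1827/(-2 + 105 - 5145) - 1029/2539 = -1827/(-5042) - 1029/2539 = -1827*(-1/5042) - 1029/2539 = 1827/5042 - 1029/2539 = -549465/12801638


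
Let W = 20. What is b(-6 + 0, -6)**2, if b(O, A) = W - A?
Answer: 676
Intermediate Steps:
b(O, A) = 20 - A
b(-6 + 0, -6)**2 = (20 - 1*(-6))**2 = (20 + 6)**2 = 26**2 = 676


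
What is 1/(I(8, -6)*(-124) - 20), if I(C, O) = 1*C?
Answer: -1/1012 ≈ -0.00098814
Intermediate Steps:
I(C, O) = C
1/(I(8, -6)*(-124) - 20) = 1/(8*(-124) - 20) = 1/(-992 - 20) = 1/(-1012) = -1/1012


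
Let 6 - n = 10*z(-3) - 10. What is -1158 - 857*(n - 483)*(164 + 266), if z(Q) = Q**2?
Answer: 205258912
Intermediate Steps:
n = -74 (n = 6 - (10*(-3)**2 - 10) = 6 - (10*9 - 10) = 6 - (90 - 10) = 6 - 1*80 = 6 - 80 = -74)
-1158 - 857*(n - 483)*(164 + 266) = -1158 - 857*(-74 - 483)*(164 + 266) = -1158 - (-477349)*430 = -1158 - 857*(-239510) = -1158 + 205260070 = 205258912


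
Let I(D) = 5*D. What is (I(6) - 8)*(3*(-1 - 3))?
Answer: -264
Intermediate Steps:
(I(6) - 8)*(3*(-1 - 3)) = (5*6 - 8)*(3*(-1 - 3)) = (30 - 8)*(3*(-4)) = 22*(-12) = -264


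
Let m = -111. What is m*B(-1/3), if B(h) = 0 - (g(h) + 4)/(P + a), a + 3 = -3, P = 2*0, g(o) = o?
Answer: -407/6 ≈ -67.833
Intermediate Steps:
P = 0
a = -6 (a = -3 - 3 = -6)
B(h) = ⅔ + h/6 (B(h) = 0 - (h + 4)/(0 - 6) = 0 - (4 + h)/(-6) = 0 - (4 + h)*(-1)/6 = 0 - (-⅔ - h/6) = 0 + (⅔ + h/6) = ⅔ + h/6)
m*B(-1/3) = -111*(⅔ + (-1/3)/6) = -111*(⅔ + (-1*⅓)/6) = -111*(⅔ + (⅙)*(-⅓)) = -111*(⅔ - 1/18) = -111*11/18 = -407/6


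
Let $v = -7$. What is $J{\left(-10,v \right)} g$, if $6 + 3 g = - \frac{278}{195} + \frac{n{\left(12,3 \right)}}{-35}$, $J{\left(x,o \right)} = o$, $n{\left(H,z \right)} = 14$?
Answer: $\frac{10682}{585} \approx 18.26$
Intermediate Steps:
$g = - \frac{1526}{585}$ ($g = -2 + \frac{- \frac{278}{195} + \frac{14}{-35}}{3} = -2 + \frac{\left(-278\right) \frac{1}{195} + 14 \left(- \frac{1}{35}\right)}{3} = -2 + \frac{- \frac{278}{195} - \frac{2}{5}}{3} = -2 + \frac{1}{3} \left(- \frac{356}{195}\right) = -2 - \frac{356}{585} = - \frac{1526}{585} \approx -2.6085$)
$J{\left(-10,v \right)} g = \left(-7\right) \left(- \frac{1526}{585}\right) = \frac{10682}{585}$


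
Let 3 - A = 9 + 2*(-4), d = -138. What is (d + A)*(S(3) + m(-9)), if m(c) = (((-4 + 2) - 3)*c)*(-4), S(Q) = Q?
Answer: 24072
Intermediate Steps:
A = 2 (A = 3 - (9 + 2*(-4)) = 3 - (9 - 8) = 3 - 1*1 = 3 - 1 = 2)
m(c) = 20*c (m(c) = ((-2 - 3)*c)*(-4) = -5*c*(-4) = 20*c)
(d + A)*(S(3) + m(-9)) = (-138 + 2)*(3 + 20*(-9)) = -136*(3 - 180) = -136*(-177) = 24072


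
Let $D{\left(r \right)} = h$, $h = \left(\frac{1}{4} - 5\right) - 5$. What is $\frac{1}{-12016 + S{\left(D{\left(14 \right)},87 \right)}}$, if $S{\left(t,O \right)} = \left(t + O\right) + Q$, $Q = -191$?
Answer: $- \frac{4}{48519} \approx -8.2442 \cdot 10^{-5}$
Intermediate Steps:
$h = - \frac{39}{4}$ ($h = \left(\frac{1}{4} - 5\right) - 5 = - \frac{19}{4} - 5 = - \frac{39}{4} \approx -9.75$)
$D{\left(r \right)} = - \frac{39}{4}$
$S{\left(t,O \right)} = -191 + O + t$ ($S{\left(t,O \right)} = \left(t + O\right) - 191 = \left(O + t\right) - 191 = -191 + O + t$)
$\frac{1}{-12016 + S{\left(D{\left(14 \right)},87 \right)}} = \frac{1}{-12016 - \frac{455}{4}} = \frac{1}{- \frac{48519}{4}} = - \frac{4}{48519}$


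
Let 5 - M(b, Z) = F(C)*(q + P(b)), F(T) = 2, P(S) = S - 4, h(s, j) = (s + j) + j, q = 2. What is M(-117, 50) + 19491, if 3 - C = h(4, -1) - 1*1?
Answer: 19734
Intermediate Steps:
h(s, j) = s + 2*j (h(s, j) = (j + s) + j = s + 2*j)
P(S) = -4 + S
C = 2 (C = 3 - ((4 + 2*(-1)) - 1*1) = 3 - ((4 - 2) - 1) = 3 - (2 - 1) = 3 - 1*1 = 3 - 1 = 2)
M(b, Z) = 9 - 2*b (M(b, Z) = 5 - 2*(2 + (-4 + b)) = 5 - 2*(-2 + b) = 5 - (-4 + 2*b) = 5 + (4 - 2*b) = 9 - 2*b)
M(-117, 50) + 19491 = (9 - 2*(-117)) + 19491 = (9 + 234) + 19491 = 243 + 19491 = 19734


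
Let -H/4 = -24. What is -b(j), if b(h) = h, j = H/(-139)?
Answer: 96/139 ≈ 0.69065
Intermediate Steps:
H = 96 (H = -4*(-24) = 96)
j = -96/139 (j = 96/(-139) = 96*(-1/139) = -96/139 ≈ -0.69065)
-b(j) = -1*(-96/139) = 96/139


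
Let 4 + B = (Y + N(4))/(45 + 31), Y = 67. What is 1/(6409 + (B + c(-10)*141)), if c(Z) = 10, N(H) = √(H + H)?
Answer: 45144532/352844316041 - 152*√2/352844316041 ≈ 0.00012794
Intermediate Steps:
N(H) = √2*√H (N(H) = √(2*H) = √2*√H)
B = -237/76 + √2/38 (B = -4 + (67 + √2*√4)/(45 + 31) = -4 + (67 + √2*2)/76 = -4 + (67 + 2*√2)*(1/76) = -4 + (67/76 + √2/38) = -237/76 + √2/38 ≈ -3.0812)
1/(6409 + (B + c(-10)*141)) = 1/(6409 + ((-237/76 + √2/38) + 10*141)) = 1/(6409 + ((-237/76 + √2/38) + 1410)) = 1/(6409 + (106923/76 + √2/38)) = 1/(594007/76 + √2/38)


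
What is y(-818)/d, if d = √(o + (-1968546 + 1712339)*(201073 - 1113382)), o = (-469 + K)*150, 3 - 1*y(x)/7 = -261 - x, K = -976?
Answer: -3878*√233739735213/233739735213 ≈ -0.0080212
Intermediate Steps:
y(x) = 1848 + 7*x (y(x) = 21 - 7*(-261 - x) = 21 + (1827 + 7*x) = 1848 + 7*x)
o = -216750 (o = (-469 - 976)*150 = -1445*150 = -216750)
d = √233739735213 (d = √(-216750 + (-1968546 + 1712339)*(201073 - 1113382)) = √(-216750 - 256207*(-912309)) = √(-216750 + 233739951963) = √233739735213 ≈ 4.8347e+5)
y(-818)/d = (1848 + 7*(-818))/(√233739735213) = (1848 - 5726)*(√233739735213/233739735213) = -3878*√233739735213/233739735213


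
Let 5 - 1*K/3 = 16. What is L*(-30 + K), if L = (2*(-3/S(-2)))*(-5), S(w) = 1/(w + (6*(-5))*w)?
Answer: -109620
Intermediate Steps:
S(w) = -1/(29*w) (S(w) = 1/(w - 30*w) = 1/(-29*w) = -1/(29*w))
K = -33 (K = 15 - 3*16 = 15 - 48 = -33)
L = 1740 (L = (2*(-3/((-1/29/(-2)))))*(-5) = (2*(-3/((-1/29*(-½)))))*(-5) = (2*(-3/1/58))*(-5) = (2*(-3*58))*(-5) = (2*(-174))*(-5) = -348*(-5) = 1740)
L*(-30 + K) = 1740*(-30 - 33) = 1740*(-63) = -109620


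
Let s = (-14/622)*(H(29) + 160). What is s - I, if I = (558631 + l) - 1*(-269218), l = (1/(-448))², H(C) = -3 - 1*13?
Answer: -51673662681399/62418944 ≈ -8.2785e+5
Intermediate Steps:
H(C) = -16 (H(C) = -3 - 13 = -16)
l = 1/200704 (l = (-1/448)² = 1/200704 ≈ 4.9825e-6)
s = -1008/311 (s = (-14/622)*(-16 + 160) = -14*1/622*144 = -7/311*144 = -1008/311 ≈ -3.2412)
I = 166152605697/200704 (I = (558631 + 1/200704) - 1*(-269218) = 112119476225/200704 + 269218 = 166152605697/200704 ≈ 8.2785e+5)
s - I = -1008/311 - 1*166152605697/200704 = -1008/311 - 166152605697/200704 = -51673662681399/62418944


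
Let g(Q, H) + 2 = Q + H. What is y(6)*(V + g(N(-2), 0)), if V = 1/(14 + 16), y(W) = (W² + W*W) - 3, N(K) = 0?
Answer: -1357/10 ≈ -135.70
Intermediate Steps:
g(Q, H) = -2 + H + Q (g(Q, H) = -2 + (Q + H) = -2 + (H + Q) = -2 + H + Q)
y(W) = -3 + 2*W² (y(W) = (W² + W²) - 3 = 2*W² - 3 = -3 + 2*W²)
V = 1/30 ≈ 0.033333
y(6)*(V + g(N(-2), 0)) = (-3 + 2*6²)*(1/30 + (-2 + 0 + 0)) = (-3 + 2*36)*(1/30 - 2) = (-3 + 72)*(-59/30) = 69*(-59/30) = -1357/10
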